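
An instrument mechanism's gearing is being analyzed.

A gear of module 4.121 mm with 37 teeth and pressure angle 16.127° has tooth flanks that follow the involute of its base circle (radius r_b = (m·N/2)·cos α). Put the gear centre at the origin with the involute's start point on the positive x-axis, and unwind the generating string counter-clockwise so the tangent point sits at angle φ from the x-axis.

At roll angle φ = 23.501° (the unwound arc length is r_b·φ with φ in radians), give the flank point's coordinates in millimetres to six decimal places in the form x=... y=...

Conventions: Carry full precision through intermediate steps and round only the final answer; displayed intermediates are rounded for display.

x=79.142468 y=1.656473

single-mesh involute tooth geometry (37T wheel at module 4.121)
pitch radius r_p = m·N/2 = 4.121·37/2 = 76.238500
base radius r_b = r_p·cos α = 76.238500·cos 16.127° = 73.238390
roll angle φ = 23.501° = 0.41016983 rad
x = r_b·(cos φ + φ·sin φ) = 79.142468
y = r_b·(sin φ − φ·cos φ) = 1.656473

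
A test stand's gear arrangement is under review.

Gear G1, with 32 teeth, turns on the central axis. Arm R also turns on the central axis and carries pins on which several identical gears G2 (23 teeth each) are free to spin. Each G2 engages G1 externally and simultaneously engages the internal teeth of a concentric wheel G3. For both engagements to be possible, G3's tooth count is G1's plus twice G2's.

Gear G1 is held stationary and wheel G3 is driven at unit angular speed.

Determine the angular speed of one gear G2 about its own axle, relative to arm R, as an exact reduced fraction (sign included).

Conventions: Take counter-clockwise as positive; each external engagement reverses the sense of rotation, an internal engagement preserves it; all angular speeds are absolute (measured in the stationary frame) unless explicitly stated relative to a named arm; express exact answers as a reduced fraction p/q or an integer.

1248/1265

topology: planetary set — G1 32T / G2 23T / G3 78T, arm = carrier (Willis)
ring teeth: 32 + 2·23 = 78
32(ω_sun−ω_arm) = −78(ω_ring−ω_arm),  ω_sun = 0, ω_ring = 1
32(0−ω_arm) = −78(1−ω_arm)  ⇒  110·ω_arm = 78  ⇒  ω_arm = 39/55
sun–planet mesh: 32·(0−39/55) = −23·(ω_p−ω_arm)  ⇒  ω_p−ω_arm = 1248/1265
exact speed ratio = 1248/1265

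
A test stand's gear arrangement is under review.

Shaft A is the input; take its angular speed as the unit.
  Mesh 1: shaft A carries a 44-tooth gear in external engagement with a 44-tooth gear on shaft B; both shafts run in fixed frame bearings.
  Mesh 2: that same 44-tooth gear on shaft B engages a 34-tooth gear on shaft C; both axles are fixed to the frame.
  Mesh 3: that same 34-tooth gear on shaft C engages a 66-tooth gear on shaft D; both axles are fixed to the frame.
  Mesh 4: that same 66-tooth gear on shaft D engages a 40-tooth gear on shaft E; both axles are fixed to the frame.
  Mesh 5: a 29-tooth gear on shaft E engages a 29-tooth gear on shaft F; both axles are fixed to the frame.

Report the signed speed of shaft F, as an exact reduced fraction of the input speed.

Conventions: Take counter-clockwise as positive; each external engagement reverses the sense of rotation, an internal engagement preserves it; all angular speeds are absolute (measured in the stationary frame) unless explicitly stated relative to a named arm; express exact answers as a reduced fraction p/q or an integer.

5-mesh fixed-axis compound train (all bearings frame-fixed)
mesh 1 [44T→44T]: |ω|/ω_in = 1×44/44 = 1, sense flips to −
mesh 2 [44T→34T]: |ω|/ω_in = 1×44/34 = 22/17, sense flips to +
mesh 3 [34T→66T]: |ω|/ω_in = (22/17)×34/66 = 2/3, sense flips to −
mesh 4 [66T→40T]: |ω|/ω_in = (2/3)×66/40 = 11/10, sense flips to +
mesh 5 [29T→29T]: |ω|/ω_in = (11/10)×29/29 = 11/10, sense flips to −
signed output speed (× input speed) = -11/10

-11/10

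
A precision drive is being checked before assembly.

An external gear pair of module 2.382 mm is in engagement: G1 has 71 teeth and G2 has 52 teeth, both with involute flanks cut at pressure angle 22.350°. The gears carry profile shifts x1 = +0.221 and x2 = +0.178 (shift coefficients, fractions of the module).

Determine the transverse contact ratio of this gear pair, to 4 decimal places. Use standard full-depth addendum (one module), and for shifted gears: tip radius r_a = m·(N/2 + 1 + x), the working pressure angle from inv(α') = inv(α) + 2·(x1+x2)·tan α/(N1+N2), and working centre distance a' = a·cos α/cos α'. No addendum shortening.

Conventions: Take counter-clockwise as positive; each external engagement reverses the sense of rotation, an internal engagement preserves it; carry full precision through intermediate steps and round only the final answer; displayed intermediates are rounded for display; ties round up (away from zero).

1.6214

class = single-mesh tooth geometry [involute pair 71T × 52T, m = 2.382]
base radii: r_b1 = 78.208628, r_b2 = 57.279558
tip radii: r_a1 = 87.469422, r_a2 = 64.737996
inv(α') = inv(22.350°) + 2·(+0.221+0.178)·tan α/(71+52) = 0.02373608  ⇒  α' = 23.21618°
a' = a·cos α / cos α' = 146.4930·cos 22.350°/cos 23.21618° = 147.426159
action lengths: √(r_a1²−r_b1²) = 39.170273, √(r_a2²−r_b2²) = 30.167206
base pitch p_b = π·m·cos α = 6.921117
CR = (39.170273 + 30.167206 − 147.426159·sin 23.21618°)/6.921117 = 1.621396
contact ratio ≈ 1.6214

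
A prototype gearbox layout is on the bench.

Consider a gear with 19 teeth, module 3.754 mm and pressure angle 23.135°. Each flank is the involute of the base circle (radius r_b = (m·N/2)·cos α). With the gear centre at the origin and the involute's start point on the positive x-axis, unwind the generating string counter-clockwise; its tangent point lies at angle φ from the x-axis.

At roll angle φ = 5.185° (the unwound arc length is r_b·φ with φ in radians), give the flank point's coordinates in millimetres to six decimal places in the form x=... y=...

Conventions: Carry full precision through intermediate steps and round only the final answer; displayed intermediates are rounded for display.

recognized (one wheel, involute flank): single-mesh tooth geometry, m = 3.754, N = 19
pitch radius r_p = m·N/2 = 3.754·19/2 = 35.663000
base radius r_b = r_p·cos α = 35.663000·cos 23.135° = 32.795041
roll angle φ = 5.185° = 0.09049532 rad
x = r_b·(cos φ + φ·sin φ) = 32.929052
y = r_b·(sin φ − φ·cos φ) = 0.008095

x=32.929052 y=0.008095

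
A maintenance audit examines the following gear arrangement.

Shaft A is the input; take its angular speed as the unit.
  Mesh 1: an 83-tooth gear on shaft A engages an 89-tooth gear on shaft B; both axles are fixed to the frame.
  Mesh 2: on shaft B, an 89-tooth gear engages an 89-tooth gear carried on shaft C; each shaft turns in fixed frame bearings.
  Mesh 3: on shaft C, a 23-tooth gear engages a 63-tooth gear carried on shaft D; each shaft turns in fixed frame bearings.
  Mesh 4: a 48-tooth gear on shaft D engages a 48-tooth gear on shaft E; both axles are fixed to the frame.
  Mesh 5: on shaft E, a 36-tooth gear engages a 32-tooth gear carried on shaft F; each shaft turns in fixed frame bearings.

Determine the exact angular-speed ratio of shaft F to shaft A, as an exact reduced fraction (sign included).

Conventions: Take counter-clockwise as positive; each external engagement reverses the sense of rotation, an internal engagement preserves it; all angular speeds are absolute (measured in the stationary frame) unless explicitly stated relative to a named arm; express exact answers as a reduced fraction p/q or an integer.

class = fixed-axis compound train [5 meshes; 5 ratios multiply, 5 sense flips]
mesh 1 [83T→89T]: running ratio 83/89, sense −
mesh 2 [89T→89T]: running ratio 83/89, sense +
mesh 3 [23T→63T]: running ratio 1909/5607, sense −
mesh 4 [48T→48T]: running ratio 1909/5607, sense +
mesh 5 [36T→32T]: running ratio 1909/4984, sense −
ω_out/ω_in = -1909/4984

-1909/4984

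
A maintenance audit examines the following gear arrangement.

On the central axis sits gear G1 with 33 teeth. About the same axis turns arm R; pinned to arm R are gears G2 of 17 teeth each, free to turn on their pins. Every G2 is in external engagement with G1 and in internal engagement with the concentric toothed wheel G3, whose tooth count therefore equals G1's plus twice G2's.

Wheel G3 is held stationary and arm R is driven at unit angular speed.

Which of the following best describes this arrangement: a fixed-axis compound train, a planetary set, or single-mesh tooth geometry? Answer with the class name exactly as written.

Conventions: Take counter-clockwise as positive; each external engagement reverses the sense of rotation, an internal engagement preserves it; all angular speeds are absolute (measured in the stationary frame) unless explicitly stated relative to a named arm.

planetary set

topology: planetary set — G1 33T / G2 17T / G3 67T, arm = carrier (Willis)
classification: planetary set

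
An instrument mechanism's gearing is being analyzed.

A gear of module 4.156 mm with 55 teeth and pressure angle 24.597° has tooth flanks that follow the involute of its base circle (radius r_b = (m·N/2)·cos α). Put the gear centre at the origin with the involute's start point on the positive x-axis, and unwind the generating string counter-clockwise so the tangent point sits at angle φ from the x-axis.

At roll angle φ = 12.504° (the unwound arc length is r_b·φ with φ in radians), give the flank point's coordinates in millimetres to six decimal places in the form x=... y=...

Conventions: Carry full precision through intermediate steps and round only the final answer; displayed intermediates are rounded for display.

topology: single-mesh involute geometry — m = 4.156, N = 55
pitch radius r_p = m·N/2 = 4.156·55/2 = 114.290000
base radius r_b = r_p·cos α = 114.290000·cos 24.597° = 103.919086
roll angle φ = 12.504° = 0.21823597 rad
x = r_b·(cos φ + φ·sin φ) = 106.364372
y = r_b·(sin φ − φ·cos φ) = 0.358330

x=106.364372 y=0.358330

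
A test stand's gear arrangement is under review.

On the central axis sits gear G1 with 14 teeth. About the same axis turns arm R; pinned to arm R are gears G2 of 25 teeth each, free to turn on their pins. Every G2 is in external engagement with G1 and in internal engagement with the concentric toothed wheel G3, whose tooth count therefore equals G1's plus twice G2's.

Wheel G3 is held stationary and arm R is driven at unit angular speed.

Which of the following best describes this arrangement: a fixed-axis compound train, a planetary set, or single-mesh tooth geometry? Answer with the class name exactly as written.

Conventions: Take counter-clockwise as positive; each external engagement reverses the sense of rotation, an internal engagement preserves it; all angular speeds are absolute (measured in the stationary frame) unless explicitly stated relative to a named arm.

planetary set

topology: planetary set — G1 14T / G2 25T / G3 64T, arm = carrier (Willis)
classification: planetary set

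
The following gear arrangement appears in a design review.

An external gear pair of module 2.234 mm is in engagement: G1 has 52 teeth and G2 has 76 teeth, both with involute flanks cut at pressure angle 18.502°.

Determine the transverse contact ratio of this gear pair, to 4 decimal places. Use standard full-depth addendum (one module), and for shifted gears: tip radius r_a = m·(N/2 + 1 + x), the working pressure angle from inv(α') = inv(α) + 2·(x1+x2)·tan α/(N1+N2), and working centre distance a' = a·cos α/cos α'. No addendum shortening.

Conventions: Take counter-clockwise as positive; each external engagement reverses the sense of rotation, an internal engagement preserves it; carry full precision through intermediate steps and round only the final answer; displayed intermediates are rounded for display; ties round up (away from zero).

1.8822

recognized (one external pair, fixed centres): single-mesh tooth geometry, m = 2.234, N1 = 52, N2 = 76
base radii: r_b1 = 55.081788, r_b2 = 80.504151
tip radii: r_a1 = 60.318000, r_a2 = 87.126000
no profile shift: α' = α, a' = a
action lengths: √(r_a1²−r_b1²) = 24.581655, √(r_a2²−r_b2²) = 33.316985
base pitch p_b = π·m·cos α = 6.655559
CR = (24.581655 + 33.316985 − 142.976000·sin 18.50200°)/6.655559 = 1.882179
contact ratio ≈ 1.8822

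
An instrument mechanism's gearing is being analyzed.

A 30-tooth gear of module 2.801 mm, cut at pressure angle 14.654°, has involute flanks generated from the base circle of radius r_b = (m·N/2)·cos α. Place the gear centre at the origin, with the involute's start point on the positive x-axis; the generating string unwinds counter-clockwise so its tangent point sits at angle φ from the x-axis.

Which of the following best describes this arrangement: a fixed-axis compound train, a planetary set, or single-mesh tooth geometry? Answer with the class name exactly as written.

single-mesh tooth geometry

class = single-mesh tooth geometry [base-circle involute, m = 2.801, 30T]
classification: single-mesh tooth geometry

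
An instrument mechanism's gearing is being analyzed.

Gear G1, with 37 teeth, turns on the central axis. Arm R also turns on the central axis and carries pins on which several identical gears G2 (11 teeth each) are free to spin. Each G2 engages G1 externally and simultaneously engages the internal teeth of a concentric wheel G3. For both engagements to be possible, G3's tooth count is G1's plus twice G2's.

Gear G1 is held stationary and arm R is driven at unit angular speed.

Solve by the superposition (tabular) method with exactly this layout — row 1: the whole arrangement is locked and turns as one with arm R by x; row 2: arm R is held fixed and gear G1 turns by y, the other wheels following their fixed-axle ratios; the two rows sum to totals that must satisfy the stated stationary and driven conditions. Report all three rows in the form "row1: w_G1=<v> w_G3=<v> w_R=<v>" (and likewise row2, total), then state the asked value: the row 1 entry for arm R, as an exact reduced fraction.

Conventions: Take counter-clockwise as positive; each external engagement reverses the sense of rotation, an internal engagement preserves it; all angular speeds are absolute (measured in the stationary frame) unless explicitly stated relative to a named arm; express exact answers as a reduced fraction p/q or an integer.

class = planetary set [G3 = 37+2·11 = 59; Willis about the carrier]
row 1 (train locked, turned with arm): all members turn x
superposition row 2 [arm held]: sun y, ring −(37/59)·y, arm 0
boundary: total ω_sun = x + y = 0 and total ω_arm = x = 1  ⇒  y = -1, x = 1
row 2 ring = −(37/59)·(-1) = 37/59
totals (row 1 + row 2): sun 1 + (-1) = 0, ring 1 + 37/59 = 96/59, arm 1 + 0 = 1
asked cell (row1, arm) = 1

row1: w_G1=1 w_G3=1 w_R=1
row2: w_G1=-1 w_G3=37/59 w_R=0
total: w_G1=0 w_G3=96/59 w_R=1
asked value: 1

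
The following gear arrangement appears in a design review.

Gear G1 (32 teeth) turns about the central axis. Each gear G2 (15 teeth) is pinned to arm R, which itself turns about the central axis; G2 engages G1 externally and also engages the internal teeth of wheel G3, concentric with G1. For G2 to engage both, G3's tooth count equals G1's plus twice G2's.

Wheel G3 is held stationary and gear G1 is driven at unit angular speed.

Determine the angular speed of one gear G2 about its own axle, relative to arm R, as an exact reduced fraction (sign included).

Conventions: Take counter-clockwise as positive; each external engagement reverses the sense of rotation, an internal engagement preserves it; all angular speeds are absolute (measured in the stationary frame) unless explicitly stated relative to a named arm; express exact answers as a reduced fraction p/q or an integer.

-992/705

class = planetary set [G3 = 32+2·15 = 62; Willis about the carrier]
ring teeth: 32 + 2·15 = 62
32(ω_sun−ω_arm) = −62(ω_ring−ω_arm),  ω_ring = 0, ω_sun = 1
32(1−ω_arm) = −62(0−ω_arm)  ⇒  94·ω_arm = 32  ⇒  ω_arm = 16/47
sun–planet mesh: 32·(1−16/47) = −15·(ω_p−ω_arm)  ⇒  ω_p−ω_arm = -992/705
exact speed ratio = -992/705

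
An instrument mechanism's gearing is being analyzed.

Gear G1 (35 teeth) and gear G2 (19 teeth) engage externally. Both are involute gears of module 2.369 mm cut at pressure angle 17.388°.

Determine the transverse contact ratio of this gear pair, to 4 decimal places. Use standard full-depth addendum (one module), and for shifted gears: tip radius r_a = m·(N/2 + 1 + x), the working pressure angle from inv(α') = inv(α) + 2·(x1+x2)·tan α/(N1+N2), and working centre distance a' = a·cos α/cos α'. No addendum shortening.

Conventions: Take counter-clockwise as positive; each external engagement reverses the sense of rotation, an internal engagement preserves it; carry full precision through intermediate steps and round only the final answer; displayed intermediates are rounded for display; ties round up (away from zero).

recognized (one external pair, fixed centres): single-mesh tooth geometry, m = 2.369, N1 = 35, N2 = 19
base radii: r_b1 = 39.563014, r_b2 = 21.477065
tip radii: r_a1 = 43.826500, r_a2 = 24.874500
no profile shift: α' = α, a' = a
action lengths: √(r_a1²−r_b1²) = 18.855504, √(r_a2²−r_b2²) = 12.548962
base pitch p_b = π·m·cos α = 7.102336
CR = (18.855504 + 12.548962 − 63.963000·sin 17.38800°)/7.102336 = 1.730375
contact ratio ≈ 1.7304

1.7304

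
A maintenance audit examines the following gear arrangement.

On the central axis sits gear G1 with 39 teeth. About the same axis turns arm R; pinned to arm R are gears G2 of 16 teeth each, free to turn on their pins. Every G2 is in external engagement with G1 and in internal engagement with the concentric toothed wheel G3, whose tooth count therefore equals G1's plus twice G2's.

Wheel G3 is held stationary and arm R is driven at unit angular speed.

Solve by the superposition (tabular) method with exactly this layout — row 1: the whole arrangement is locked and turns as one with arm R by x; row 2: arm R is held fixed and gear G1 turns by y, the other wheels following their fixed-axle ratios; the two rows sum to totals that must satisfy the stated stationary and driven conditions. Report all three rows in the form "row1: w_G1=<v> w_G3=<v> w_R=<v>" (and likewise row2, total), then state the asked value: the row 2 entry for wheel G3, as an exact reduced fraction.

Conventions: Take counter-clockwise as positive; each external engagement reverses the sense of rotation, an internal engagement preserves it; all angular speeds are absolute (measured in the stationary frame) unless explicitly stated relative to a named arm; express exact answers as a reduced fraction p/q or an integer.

row1: w_G1=1 w_G3=1 w_R=1
row2: w_G1=71/39 w_G3=-1 w_R=0
total: w_G1=110/39 w_G3=0 w_R=1
asked value: -1

class = planetary set [G3 = 39+2·16 = 71; Willis about the carrier]
superposition row 1 [locked train]: every member turns x
row 2 — arm fixed, fixed-axis ratios: sun y, ring −(39/71)·y, arm 0
boundary: total ω_ring = x − (39/71)·y = 0 and total ω_arm = x = 1  ⇒  y = 71/39, x = 1
row 2 ring = −(39/71)·71/39 = -1
totals (row 1 + row 2): sun 1 + 71/39 = 110/39, ring 1 + (-1) = 0, arm 1 + 0 = 1
asked cell (row2, ring) = -1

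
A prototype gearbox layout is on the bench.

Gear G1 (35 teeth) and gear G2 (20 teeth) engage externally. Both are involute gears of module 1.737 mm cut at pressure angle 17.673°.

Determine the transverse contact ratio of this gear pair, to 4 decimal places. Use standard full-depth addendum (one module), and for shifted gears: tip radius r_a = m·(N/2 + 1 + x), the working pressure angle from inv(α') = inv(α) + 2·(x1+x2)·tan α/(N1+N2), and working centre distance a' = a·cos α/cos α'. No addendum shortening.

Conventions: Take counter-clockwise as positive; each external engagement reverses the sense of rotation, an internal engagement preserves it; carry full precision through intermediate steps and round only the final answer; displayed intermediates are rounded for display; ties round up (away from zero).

1.7246

class = single-mesh tooth geometry [involute pair 35T × 20T, m = 1.737]
base radii: r_b1 = 28.962879, r_b2 = 16.550217
tip radii: r_a1 = 32.134500, r_a2 = 19.107000
no profile shift: α' = α, a' = a
action lengths: √(r_a1²−r_b1²) = 13.920406, √(r_a2²−r_b2²) = 9.548182
base pitch p_b = π·m·cos α = 5.199404
CR = (13.920406 + 9.548182 − 47.767500·sin 17.67300°)/5.199404 = 1.724647
contact ratio ≈ 1.7246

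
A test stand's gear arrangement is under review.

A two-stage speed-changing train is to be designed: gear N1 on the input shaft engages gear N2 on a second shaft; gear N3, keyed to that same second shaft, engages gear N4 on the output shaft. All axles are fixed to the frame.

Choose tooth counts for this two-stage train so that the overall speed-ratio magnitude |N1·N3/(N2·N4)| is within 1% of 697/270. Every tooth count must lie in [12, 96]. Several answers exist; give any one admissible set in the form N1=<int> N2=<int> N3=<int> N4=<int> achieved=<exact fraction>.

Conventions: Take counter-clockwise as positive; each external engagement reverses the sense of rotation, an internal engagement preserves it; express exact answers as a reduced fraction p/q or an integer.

N1=17 N2=15 N3=41 N4=18 achieved=697/270

design class (target 697/270): fixed-axis compound train
target = 697/270 in lowest terms: an exact hit needs N1·N3 = k·697 and N2·N4 = k·270 for one integer k, every count in [12, 96]; additionally prefer no 1:1 stage (N1 ≠ N2, N3 ≠ N4)
k = 1: N1·N3 = 697 = 17·41, N2·N4 = 270 = 15·18
achieved = 17·41/(15·18) = 697/270; |achieved − target| = 0 ≤ 697/27000 ✓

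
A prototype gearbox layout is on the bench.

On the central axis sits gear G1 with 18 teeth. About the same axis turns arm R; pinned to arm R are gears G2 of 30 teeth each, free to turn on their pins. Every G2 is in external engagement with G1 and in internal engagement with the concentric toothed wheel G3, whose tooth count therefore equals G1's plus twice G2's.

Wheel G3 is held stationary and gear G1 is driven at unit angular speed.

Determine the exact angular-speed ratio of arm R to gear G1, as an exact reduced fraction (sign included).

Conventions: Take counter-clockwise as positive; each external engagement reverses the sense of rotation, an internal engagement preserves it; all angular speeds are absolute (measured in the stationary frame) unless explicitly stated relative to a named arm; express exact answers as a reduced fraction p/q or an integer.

planetary set (18T centre, 30T on arm, 78T internal) — Willis relation
ring teeth: 18 + 2·30 = 78
18(ω_sun−ω_arm) = −78(ω_ring−ω_arm),  ω_ring = 0, ω_sun = 1
18(1−ω_arm) = −78(0−ω_arm)  ⇒  96·ω_arm = 18  ⇒  ω_arm = 3/16
ω_out/ω_in = 3/16

3/16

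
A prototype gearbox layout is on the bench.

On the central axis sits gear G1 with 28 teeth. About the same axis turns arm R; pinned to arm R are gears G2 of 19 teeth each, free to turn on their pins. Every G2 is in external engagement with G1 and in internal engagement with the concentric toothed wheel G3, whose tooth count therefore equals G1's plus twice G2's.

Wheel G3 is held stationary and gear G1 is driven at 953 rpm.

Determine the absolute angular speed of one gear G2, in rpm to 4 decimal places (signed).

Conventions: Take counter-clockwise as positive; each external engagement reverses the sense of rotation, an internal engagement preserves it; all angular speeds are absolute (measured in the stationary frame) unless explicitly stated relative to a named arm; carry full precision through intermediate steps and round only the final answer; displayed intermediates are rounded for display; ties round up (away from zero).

topology: planetary set — G1 28T / G2 19T / G3 66T, arm = carrier (Willis)
normalise by the input: solve with ω_sun = 1, then scale by 953 rpm
ring teeth: 28 + 2·19 = 66
28(ω_sun−ω_arm) = −66(ω_ring−ω_arm),  ω_ring = 0, ω_sun = 1
28(1−ω_arm) = −66(0−ω_arm)  ⇒  94·ω_arm = 28  ⇒  ω_arm = 14/47
sun–planet mesh: 28·(1−14/47) = −19·(ω_p−ω_arm)  ⇒  ω_p−ω_arm = -924/893
ω_p = 14/47 − 924/893 = -14/19
scale: ω_p = -14/19 × 953 rpm = -702.2105 rpm

-702.2105 rpm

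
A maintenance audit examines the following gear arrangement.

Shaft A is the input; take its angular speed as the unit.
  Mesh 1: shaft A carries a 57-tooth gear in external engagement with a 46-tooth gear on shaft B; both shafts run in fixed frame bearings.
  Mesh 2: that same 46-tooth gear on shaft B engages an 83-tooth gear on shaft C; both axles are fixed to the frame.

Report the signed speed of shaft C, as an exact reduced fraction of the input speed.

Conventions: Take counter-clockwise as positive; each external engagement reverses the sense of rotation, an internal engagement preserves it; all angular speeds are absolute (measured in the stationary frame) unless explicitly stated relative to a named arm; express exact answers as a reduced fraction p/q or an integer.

2-mesh fixed-axis compound train (all bearings frame-fixed)
mesh 1 [57T→46T]: |ω|/ω_in = 1×57/46 = 57/46, sense flips to −
mesh 2 [46T→83T]: |ω|/ω_in = (57/46)×46/83 = 57/83, sense flips to +
signed output speed (× input speed) = 57/83

57/83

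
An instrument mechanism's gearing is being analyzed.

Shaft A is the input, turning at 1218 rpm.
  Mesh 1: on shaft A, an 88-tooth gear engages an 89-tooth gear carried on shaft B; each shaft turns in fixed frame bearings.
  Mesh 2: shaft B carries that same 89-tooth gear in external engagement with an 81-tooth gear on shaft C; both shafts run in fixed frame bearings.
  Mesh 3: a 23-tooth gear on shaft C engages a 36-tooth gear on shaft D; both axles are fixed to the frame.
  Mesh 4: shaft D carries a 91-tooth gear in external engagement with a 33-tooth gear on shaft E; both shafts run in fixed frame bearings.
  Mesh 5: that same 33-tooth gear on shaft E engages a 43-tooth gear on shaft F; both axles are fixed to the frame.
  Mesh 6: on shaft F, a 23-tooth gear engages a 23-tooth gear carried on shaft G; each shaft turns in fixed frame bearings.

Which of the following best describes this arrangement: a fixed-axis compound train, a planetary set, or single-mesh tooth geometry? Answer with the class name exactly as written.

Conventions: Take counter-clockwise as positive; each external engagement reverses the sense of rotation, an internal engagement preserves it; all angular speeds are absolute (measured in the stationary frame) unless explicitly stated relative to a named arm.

fixed-axis compound train

6-mesh fixed-axis compound train (all bearings frame-fixed)
classification: fixed-axis compound train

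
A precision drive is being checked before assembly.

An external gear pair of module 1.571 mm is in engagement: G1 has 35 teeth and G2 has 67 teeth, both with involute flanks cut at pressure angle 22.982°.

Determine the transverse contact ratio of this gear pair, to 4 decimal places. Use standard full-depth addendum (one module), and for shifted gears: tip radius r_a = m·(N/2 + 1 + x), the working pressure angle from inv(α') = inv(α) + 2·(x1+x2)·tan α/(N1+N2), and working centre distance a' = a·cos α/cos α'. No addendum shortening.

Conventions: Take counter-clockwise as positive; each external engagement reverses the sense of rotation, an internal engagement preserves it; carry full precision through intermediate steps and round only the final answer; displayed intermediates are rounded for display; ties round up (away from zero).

1.6053

recognized (one external pair, fixed centres): single-mesh tooth geometry, m = 1.571, N1 = 35, N2 = 67
base radii: r_b1 = 25.310353, r_b2 = 48.451248
tip radii: r_a1 = 29.063500, r_a2 = 54.199500
no profile shift: α' = α, a' = a
action lengths: √(r_a1²−r_b1²) = 14.285414, √(r_a2²−r_b2²) = 24.291200
base pitch p_b = π·m·cos α = 4.543704
CR = (14.285414 + 24.291200 − 80.121000·sin 22.98200°)/4.543704 = 1.605302
contact ratio ≈ 1.6053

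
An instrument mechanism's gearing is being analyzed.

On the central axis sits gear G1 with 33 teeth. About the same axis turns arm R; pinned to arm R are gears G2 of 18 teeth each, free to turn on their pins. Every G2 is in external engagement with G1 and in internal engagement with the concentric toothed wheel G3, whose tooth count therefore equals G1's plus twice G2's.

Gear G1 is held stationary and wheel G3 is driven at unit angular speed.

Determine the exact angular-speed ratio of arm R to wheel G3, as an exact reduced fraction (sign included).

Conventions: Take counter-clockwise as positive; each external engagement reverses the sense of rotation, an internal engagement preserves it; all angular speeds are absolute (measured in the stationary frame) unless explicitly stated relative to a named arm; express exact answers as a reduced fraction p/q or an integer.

topology: planetary set — G1 33T / G2 18T / G3 69T, arm = carrier (Willis)
ring teeth: 33 + 2·18 = 69
33(ω_sun−ω_arm) = −69(ω_ring−ω_arm),  ω_sun = 0, ω_ring = 1
33(0−ω_arm) = −69(1−ω_arm)  ⇒  102·ω_arm = 69  ⇒  ω_arm = 23/34
ω_out/ω_in = 23/34

23/34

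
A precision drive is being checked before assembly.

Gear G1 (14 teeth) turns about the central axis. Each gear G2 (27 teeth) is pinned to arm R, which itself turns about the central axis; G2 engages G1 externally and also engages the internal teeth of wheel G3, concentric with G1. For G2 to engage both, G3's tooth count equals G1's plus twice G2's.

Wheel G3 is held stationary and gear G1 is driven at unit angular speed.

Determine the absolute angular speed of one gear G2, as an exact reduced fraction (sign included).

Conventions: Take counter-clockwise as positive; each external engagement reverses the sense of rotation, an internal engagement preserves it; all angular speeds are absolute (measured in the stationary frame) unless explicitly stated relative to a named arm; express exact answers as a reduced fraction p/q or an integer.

planetary set (14T centre, 27T on arm, 68T internal) — Willis relation
ring teeth: 14 + 2·27 = 68
14(ω_sun−ω_arm) = −68(ω_ring−ω_arm),  ω_ring = 0, ω_sun = 1
14(1−ω_arm) = −68(0−ω_arm)  ⇒  82·ω_arm = 14  ⇒  ω_arm = 7/41
sun–planet mesh: 14·(1−7/41) = −27·(ω_p−ω_arm)  ⇒  ω_p−ω_arm = -476/1107
ω_p = 7/41 − 476/1107 = -7/27
exact speed ratio = -7/27

-7/27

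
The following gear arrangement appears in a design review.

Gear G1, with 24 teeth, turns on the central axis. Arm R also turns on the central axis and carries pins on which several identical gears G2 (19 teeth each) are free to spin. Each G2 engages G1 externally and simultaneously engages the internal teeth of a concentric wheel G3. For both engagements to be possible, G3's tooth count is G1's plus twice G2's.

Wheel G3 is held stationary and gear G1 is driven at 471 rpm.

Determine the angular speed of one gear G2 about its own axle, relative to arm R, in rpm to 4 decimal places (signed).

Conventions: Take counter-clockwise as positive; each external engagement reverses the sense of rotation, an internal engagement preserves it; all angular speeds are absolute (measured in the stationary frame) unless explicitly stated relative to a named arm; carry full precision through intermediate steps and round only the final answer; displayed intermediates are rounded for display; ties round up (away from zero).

topology: planetary set — G1 24T / G2 19T / G3 62T, arm = carrier (Willis)
normalise by the input: solve with ω_sun = 1, then scale by 471 rpm
ring teeth: 24 + 2·19 = 62
24(ω_sun−ω_arm) = −62(ω_ring−ω_arm),  ω_ring = 0, ω_sun = 1
24(1−ω_arm) = −62(0−ω_arm)  ⇒  86·ω_arm = 24  ⇒  ω_arm = 12/43
sun–planet mesh: 24·(1−12/43) = −19·(ω_p−ω_arm)  ⇒  ω_p−ω_arm = -744/817
scale: ω_p−ω_arm = -744/817 × 471 rpm = -428.9155 rpm

-428.9155 rpm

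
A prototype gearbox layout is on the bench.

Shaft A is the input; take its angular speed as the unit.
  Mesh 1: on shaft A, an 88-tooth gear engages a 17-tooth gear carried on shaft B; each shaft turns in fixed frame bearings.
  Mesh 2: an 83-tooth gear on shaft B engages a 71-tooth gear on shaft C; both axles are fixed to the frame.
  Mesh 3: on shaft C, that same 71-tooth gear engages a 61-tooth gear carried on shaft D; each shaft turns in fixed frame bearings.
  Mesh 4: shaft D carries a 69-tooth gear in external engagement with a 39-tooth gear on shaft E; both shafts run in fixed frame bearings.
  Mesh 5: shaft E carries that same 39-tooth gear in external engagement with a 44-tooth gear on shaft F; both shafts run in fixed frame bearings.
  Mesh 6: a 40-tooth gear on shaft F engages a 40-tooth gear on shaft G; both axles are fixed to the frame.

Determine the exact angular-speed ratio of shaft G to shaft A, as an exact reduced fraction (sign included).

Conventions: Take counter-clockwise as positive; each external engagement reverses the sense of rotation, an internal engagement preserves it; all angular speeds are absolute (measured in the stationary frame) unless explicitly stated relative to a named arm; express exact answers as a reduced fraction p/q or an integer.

11454/1037

class = fixed-axis compound train [6 meshes; 6 ratios multiply, 6 sense flips]
mesh 1 [88T→17T]: running ratio 88/17, sense −
mesh 2 [83T→71T]: running ratio 7304/1207, sense +
mesh 3 [71T→61T]: running ratio 7304/1037, sense −
mesh 4 [69T→39T]: running ratio 167992/13481, sense +
mesh 5 [39T→44T]: running ratio 11454/1037, sense −
mesh 6 [40T→40T]: running ratio 11454/1037, sense +
ω_out/ω_in = 11454/1037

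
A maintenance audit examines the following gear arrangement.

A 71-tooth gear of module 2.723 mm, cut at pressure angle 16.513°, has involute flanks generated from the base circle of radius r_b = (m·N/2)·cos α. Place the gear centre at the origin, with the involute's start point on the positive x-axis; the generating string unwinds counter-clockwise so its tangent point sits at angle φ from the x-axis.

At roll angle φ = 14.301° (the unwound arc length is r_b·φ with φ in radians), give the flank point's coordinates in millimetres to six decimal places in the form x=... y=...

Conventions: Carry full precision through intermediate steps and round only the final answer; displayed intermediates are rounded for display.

class = single-mesh tooth geometry [base-circle involute, m = 2.723, 71T]
pitch radius r_p = m·N/2 = 2.723·71/2 = 96.666500
base radius r_b = r_p·cos α = 96.666500·cos 16.513° = 92.679516
roll angle φ = 14.301° = 0.24959954 rad
x = r_b·(cos φ + φ·sin φ) = 95.521671
y = r_b·(sin φ − φ·cos φ) = 0.477404

x=95.521671 y=0.477404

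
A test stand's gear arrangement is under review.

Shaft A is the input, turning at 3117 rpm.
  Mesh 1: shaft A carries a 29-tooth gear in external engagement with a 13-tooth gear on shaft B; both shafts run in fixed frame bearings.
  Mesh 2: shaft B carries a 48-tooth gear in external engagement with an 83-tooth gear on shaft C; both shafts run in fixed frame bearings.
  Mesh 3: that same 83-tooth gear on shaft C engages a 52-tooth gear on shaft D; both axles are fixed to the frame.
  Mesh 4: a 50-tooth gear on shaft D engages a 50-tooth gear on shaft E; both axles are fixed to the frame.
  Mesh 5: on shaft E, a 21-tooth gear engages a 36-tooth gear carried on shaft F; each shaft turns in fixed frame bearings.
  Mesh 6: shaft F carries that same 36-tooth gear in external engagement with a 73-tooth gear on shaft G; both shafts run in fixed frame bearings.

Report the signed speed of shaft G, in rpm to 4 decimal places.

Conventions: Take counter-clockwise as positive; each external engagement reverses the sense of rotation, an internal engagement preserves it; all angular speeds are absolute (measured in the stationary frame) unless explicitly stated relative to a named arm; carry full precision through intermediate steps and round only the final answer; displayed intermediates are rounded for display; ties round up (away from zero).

6-mesh fixed-axis compound train (all bearings frame-fixed)
mesh 1 [29T→13T]: ω = 3117.0000×29/13 = 6953.3077 rpm, sense flips to −
mesh 2 [48T→83T]: ω = 6953.3077×48/83 = 4021.1900 rpm, sense flips to +
mesh 3 [83T→52T]: ω = 4021.1900×83/52 = 6418.4379 rpm, sense flips to −
mesh 4 [50T→50T]: ω = 6418.4379×50/50 = 6418.4379 rpm, sense flips to +
mesh 5 [21T→36T]: ω = 6418.4379×21/36 = 3744.0888 rpm, sense flips to −
mesh 6 [36T→73T]: ω = 3744.0888×36/73 = 1846.3999 rpm, sense flips to +
signed output speed = +1846.3999 rpm

+1846.3999 rpm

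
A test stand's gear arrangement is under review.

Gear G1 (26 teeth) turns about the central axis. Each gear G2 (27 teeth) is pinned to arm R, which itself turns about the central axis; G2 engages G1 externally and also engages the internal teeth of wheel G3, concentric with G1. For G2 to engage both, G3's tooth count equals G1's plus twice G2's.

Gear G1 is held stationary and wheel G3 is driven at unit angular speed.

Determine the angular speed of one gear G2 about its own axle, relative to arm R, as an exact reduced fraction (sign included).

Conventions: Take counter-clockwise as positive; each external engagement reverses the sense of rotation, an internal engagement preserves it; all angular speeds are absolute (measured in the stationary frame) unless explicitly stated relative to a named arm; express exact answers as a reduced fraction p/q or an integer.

recognized (axles ride arm R): planetary set, 26/27/80 teeth
ring teeth: 26 + 2·27 = 80
26(ω_sun−ω_arm) = −80(ω_ring−ω_arm),  ω_sun = 0, ω_ring = 1
26(0−ω_arm) = −80(1−ω_arm)  ⇒  106·ω_arm = 80  ⇒  ω_arm = 40/53
sun–planet mesh: 26·(0−40/53) = −27·(ω_p−ω_arm)  ⇒  ω_p−ω_arm = 1040/1431
exact speed ratio = 1040/1431

1040/1431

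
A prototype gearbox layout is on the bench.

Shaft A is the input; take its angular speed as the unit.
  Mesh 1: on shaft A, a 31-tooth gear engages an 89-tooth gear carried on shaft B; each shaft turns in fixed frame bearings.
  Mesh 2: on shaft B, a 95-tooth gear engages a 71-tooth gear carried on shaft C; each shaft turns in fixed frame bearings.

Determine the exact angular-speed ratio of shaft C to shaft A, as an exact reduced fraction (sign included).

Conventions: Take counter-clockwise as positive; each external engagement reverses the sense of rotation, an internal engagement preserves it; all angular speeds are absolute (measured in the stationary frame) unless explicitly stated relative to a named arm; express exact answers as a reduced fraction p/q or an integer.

class = fixed-axis compound train [2 meshes; 2 ratios multiply, 2 sense flips]
mesh 1 [31T→89T]: running ratio 31/89, sense −
mesh 2 [95T→71T]: running ratio 2945/6319, sense +
ω_out/ω_in = 2945/6319

2945/6319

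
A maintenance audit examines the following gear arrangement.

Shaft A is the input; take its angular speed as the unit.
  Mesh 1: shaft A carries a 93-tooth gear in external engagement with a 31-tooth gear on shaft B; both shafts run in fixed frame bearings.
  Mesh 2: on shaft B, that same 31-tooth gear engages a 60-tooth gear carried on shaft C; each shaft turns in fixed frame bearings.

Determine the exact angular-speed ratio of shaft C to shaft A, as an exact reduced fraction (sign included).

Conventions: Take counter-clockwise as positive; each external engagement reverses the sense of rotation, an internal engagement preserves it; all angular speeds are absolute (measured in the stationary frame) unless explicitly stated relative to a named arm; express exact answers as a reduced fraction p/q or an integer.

class = fixed-axis compound train [2 meshes; 2 ratios multiply, 2 sense flips]
mesh 1 [93T→31T]: running ratio 3, sense −
mesh 2 [31T→60T]: running ratio 31/20, sense +
ω_out/ω_in = 31/20

31/20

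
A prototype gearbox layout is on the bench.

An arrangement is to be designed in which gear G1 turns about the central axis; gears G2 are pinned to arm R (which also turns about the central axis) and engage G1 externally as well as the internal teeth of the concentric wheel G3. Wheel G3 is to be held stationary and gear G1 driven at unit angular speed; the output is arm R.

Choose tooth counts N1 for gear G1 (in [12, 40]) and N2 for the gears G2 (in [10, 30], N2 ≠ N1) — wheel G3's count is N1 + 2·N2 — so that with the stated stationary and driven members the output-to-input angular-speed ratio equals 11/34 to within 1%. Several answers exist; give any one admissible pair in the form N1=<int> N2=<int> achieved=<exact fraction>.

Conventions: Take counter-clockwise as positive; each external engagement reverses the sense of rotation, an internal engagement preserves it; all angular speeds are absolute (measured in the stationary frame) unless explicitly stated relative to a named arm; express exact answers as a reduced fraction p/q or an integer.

N1=22 N2=12 achieved=11/34

class = planetary set [ratio 11/34 wanted; Willis about the carrier]
Willis with ω_ring = 0: ω_arm/ω_sun = N1/(N1+N3); set equal to 11/34  ⇒  N3/N1 = 1/(11/34) − 1 = 23/11
N3 = N1 + 2·N2  ⇒  N2/N1 = (N3/N1 − 1)/2 = (23/11 − 1)/2 = 6/11
smallest multiple with N1 ≥ 12 and N2 ≥ 10: k = 2  ⇒  N1 = 2·11 = 22, N2 = 2·6 = 12 (N1 ≤ 40, N2 ≤ 30, N2 ≠ N1 ✓), N3 = 22 + 2·12 = 46
check: N1/(N1+N3) with N1 = 22, N3 = 46 gives 11/34; |achieved − target| = 0 ≤ 11/3400 ✓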